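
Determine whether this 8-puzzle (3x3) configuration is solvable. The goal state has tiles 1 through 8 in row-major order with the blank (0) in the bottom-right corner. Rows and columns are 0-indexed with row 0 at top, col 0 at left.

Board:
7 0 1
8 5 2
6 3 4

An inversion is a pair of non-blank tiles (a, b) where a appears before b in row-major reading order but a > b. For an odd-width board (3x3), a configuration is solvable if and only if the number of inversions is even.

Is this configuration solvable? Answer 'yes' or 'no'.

Inversions (pairs i<j in row-major order where tile[i] > tile[j] > 0): 16
16 is even, so the puzzle is solvable.

Answer: yes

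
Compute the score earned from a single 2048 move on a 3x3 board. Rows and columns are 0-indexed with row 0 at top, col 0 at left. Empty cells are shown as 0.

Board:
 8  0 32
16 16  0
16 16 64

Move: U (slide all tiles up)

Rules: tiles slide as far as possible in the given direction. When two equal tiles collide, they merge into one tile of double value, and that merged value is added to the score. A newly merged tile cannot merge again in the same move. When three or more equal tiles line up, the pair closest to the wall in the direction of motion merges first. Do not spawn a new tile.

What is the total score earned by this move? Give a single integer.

Answer: 64

Derivation:
Slide up:
col 0: [8, 16, 16] -> [8, 32, 0]  score +32 (running 32)
col 1: [0, 16, 16] -> [32, 0, 0]  score +32 (running 64)
col 2: [32, 0, 64] -> [32, 64, 0]  score +0 (running 64)
Board after move:
 8 32 32
32  0 64
 0  0  0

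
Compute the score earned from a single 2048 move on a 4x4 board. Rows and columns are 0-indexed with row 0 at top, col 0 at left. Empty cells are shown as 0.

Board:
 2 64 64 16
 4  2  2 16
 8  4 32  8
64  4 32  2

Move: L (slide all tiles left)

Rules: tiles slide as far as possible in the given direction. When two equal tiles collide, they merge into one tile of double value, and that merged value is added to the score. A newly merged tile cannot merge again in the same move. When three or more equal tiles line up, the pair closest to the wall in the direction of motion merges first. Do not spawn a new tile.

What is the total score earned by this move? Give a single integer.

Answer: 132

Derivation:
Slide left:
row 0: [2, 64, 64, 16] -> [2, 128, 16, 0]  score +128 (running 128)
row 1: [4, 2, 2, 16] -> [4, 4, 16, 0]  score +4 (running 132)
row 2: [8, 4, 32, 8] -> [8, 4, 32, 8]  score +0 (running 132)
row 3: [64, 4, 32, 2] -> [64, 4, 32, 2]  score +0 (running 132)
Board after move:
  2 128  16   0
  4   4  16   0
  8   4  32   8
 64   4  32   2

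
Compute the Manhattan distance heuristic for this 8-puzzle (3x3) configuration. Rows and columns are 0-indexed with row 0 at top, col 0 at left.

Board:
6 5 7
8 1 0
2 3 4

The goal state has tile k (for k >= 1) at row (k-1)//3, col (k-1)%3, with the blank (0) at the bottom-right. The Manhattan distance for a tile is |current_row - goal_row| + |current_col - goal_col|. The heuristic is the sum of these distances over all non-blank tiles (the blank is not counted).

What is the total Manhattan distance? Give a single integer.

Tile 6: at (0,0), goal (1,2), distance |0-1|+|0-2| = 3
Tile 5: at (0,1), goal (1,1), distance |0-1|+|1-1| = 1
Tile 7: at (0,2), goal (2,0), distance |0-2|+|2-0| = 4
Tile 8: at (1,0), goal (2,1), distance |1-2|+|0-1| = 2
Tile 1: at (1,1), goal (0,0), distance |1-0|+|1-0| = 2
Tile 2: at (2,0), goal (0,1), distance |2-0|+|0-1| = 3
Tile 3: at (2,1), goal (0,2), distance |2-0|+|1-2| = 3
Tile 4: at (2,2), goal (1,0), distance |2-1|+|2-0| = 3
Sum: 3 + 1 + 4 + 2 + 2 + 3 + 3 + 3 = 21

Answer: 21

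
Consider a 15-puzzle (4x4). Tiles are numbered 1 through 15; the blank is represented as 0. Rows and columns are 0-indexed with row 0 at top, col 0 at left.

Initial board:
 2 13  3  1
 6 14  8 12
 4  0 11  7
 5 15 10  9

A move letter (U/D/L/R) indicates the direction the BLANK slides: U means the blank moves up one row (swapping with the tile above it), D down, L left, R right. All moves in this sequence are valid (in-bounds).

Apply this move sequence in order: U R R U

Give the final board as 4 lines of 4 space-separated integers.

Answer:  2 13  3  0
 6  8 12  1
 4 14 11  7
 5 15 10  9

Derivation:
After move 1 (U):
 2 13  3  1
 6  0  8 12
 4 14 11  7
 5 15 10  9

After move 2 (R):
 2 13  3  1
 6  8  0 12
 4 14 11  7
 5 15 10  9

After move 3 (R):
 2 13  3  1
 6  8 12  0
 4 14 11  7
 5 15 10  9

After move 4 (U):
 2 13  3  0
 6  8 12  1
 4 14 11  7
 5 15 10  9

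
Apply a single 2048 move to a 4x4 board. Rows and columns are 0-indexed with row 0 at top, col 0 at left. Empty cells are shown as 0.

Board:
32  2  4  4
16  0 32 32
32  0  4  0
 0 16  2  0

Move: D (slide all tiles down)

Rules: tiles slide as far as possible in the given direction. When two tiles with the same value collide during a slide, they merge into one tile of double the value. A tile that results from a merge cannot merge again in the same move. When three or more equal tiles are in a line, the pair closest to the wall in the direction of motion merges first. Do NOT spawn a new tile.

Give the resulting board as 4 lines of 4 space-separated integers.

Answer:  0  0  4  0
32  0 32  0
16  2  4  4
32 16  2 32

Derivation:
Slide down:
col 0: [32, 16, 32, 0] -> [0, 32, 16, 32]
col 1: [2, 0, 0, 16] -> [0, 0, 2, 16]
col 2: [4, 32, 4, 2] -> [4, 32, 4, 2]
col 3: [4, 32, 0, 0] -> [0, 0, 4, 32]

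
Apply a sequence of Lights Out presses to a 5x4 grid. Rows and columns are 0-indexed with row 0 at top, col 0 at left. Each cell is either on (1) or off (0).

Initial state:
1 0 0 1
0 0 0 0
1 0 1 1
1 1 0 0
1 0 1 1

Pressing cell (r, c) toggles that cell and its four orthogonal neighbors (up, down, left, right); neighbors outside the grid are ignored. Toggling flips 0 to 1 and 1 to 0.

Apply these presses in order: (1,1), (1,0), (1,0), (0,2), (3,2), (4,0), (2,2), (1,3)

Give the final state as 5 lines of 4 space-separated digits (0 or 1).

Answer: 1 0 1 1
1 1 0 1
1 0 1 1
0 0 0 1
0 1 0 1

Derivation:
After press 1 at (1,1):
1 1 0 1
1 1 1 0
1 1 1 1
1 1 0 0
1 0 1 1

After press 2 at (1,0):
0 1 0 1
0 0 1 0
0 1 1 1
1 1 0 0
1 0 1 1

After press 3 at (1,0):
1 1 0 1
1 1 1 0
1 1 1 1
1 1 0 0
1 0 1 1

After press 4 at (0,2):
1 0 1 0
1 1 0 0
1 1 1 1
1 1 0 0
1 0 1 1

After press 5 at (3,2):
1 0 1 0
1 1 0 0
1 1 0 1
1 0 1 1
1 0 0 1

After press 6 at (4,0):
1 0 1 0
1 1 0 0
1 1 0 1
0 0 1 1
0 1 0 1

After press 7 at (2,2):
1 0 1 0
1 1 1 0
1 0 1 0
0 0 0 1
0 1 0 1

After press 8 at (1,3):
1 0 1 1
1 1 0 1
1 0 1 1
0 0 0 1
0 1 0 1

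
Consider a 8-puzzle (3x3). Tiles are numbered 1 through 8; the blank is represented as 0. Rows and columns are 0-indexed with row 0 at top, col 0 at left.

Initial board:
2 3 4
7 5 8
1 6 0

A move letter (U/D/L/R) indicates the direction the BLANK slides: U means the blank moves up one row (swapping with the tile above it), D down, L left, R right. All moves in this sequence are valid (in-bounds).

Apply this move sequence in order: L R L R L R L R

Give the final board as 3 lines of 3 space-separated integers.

Answer: 2 3 4
7 5 8
1 6 0

Derivation:
After move 1 (L):
2 3 4
7 5 8
1 0 6

After move 2 (R):
2 3 4
7 5 8
1 6 0

After move 3 (L):
2 3 4
7 5 8
1 0 6

After move 4 (R):
2 3 4
7 5 8
1 6 0

After move 5 (L):
2 3 4
7 5 8
1 0 6

After move 6 (R):
2 3 4
7 5 8
1 6 0

After move 7 (L):
2 3 4
7 5 8
1 0 6

After move 8 (R):
2 3 4
7 5 8
1 6 0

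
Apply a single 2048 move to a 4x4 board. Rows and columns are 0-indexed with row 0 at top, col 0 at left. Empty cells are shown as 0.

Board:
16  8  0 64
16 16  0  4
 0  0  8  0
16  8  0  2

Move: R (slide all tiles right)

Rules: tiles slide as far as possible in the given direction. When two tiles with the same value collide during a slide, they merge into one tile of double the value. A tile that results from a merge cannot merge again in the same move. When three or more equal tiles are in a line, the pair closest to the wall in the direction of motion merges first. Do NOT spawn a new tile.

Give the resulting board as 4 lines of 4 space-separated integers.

Slide right:
row 0: [16, 8, 0, 64] -> [0, 16, 8, 64]
row 1: [16, 16, 0, 4] -> [0, 0, 32, 4]
row 2: [0, 0, 8, 0] -> [0, 0, 0, 8]
row 3: [16, 8, 0, 2] -> [0, 16, 8, 2]

Answer:  0 16  8 64
 0  0 32  4
 0  0  0  8
 0 16  8  2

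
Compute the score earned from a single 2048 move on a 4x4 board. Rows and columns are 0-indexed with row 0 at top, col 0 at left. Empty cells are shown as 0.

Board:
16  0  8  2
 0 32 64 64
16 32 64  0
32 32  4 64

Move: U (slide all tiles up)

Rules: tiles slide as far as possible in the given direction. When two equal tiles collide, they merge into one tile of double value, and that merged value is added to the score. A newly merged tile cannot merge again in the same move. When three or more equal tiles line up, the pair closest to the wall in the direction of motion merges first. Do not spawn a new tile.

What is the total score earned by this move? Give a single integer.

Slide up:
col 0: [16, 0, 16, 32] -> [32, 32, 0, 0]  score +32 (running 32)
col 1: [0, 32, 32, 32] -> [64, 32, 0, 0]  score +64 (running 96)
col 2: [8, 64, 64, 4] -> [8, 128, 4, 0]  score +128 (running 224)
col 3: [2, 64, 0, 64] -> [2, 128, 0, 0]  score +128 (running 352)
Board after move:
 32  64   8   2
 32  32 128 128
  0   0   4   0
  0   0   0   0

Answer: 352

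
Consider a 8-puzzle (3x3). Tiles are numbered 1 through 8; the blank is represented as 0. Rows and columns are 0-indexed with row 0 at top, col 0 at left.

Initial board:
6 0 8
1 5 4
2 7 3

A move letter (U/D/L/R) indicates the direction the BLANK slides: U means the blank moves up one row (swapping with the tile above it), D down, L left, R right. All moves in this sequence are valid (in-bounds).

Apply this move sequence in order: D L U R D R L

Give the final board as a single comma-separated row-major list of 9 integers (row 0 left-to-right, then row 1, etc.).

Answer: 5, 1, 8, 6, 0, 4, 2, 7, 3

Derivation:
After move 1 (D):
6 5 8
1 0 4
2 7 3

After move 2 (L):
6 5 8
0 1 4
2 7 3

After move 3 (U):
0 5 8
6 1 4
2 7 3

After move 4 (R):
5 0 8
6 1 4
2 7 3

After move 5 (D):
5 1 8
6 0 4
2 7 3

After move 6 (R):
5 1 8
6 4 0
2 7 3

After move 7 (L):
5 1 8
6 0 4
2 7 3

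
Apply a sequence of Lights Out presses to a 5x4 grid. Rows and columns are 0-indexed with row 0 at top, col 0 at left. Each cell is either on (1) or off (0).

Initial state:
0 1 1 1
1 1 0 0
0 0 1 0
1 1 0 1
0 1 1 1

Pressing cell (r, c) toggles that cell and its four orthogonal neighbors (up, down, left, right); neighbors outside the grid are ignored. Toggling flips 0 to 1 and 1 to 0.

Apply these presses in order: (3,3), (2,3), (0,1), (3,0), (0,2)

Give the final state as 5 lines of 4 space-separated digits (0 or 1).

After press 1 at (3,3):
0 1 1 1
1 1 0 0
0 0 1 1
1 1 1 0
0 1 1 0

After press 2 at (2,3):
0 1 1 1
1 1 0 1
0 0 0 0
1 1 1 1
0 1 1 0

After press 3 at (0,1):
1 0 0 1
1 0 0 1
0 0 0 0
1 1 1 1
0 1 1 0

After press 4 at (3,0):
1 0 0 1
1 0 0 1
1 0 0 0
0 0 1 1
1 1 1 0

After press 5 at (0,2):
1 1 1 0
1 0 1 1
1 0 0 0
0 0 1 1
1 1 1 0

Answer: 1 1 1 0
1 0 1 1
1 0 0 0
0 0 1 1
1 1 1 0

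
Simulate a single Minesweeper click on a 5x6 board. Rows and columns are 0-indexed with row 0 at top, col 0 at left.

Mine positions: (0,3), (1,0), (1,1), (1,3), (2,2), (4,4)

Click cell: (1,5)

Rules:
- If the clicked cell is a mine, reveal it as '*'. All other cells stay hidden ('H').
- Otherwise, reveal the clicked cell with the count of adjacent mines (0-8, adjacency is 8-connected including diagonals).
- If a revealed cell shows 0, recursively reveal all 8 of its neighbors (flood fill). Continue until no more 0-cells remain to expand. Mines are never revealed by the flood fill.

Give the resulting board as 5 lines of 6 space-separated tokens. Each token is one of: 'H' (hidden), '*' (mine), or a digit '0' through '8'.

H H H H 2 0
H H H H 2 0
H H H H 1 0
H H H H 1 1
H H H H H H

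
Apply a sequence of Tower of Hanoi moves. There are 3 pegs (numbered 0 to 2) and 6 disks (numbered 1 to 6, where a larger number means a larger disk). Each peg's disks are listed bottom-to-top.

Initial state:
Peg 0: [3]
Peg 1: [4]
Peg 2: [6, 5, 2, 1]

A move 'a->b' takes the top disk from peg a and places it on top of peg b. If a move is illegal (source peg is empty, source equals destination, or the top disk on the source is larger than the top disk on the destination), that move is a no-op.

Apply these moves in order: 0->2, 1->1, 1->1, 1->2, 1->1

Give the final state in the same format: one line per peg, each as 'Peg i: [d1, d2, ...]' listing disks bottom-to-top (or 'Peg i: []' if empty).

Answer: Peg 0: [3]
Peg 1: [4]
Peg 2: [6, 5, 2, 1]

Derivation:
After move 1 (0->2):
Peg 0: [3]
Peg 1: [4]
Peg 2: [6, 5, 2, 1]

After move 2 (1->1):
Peg 0: [3]
Peg 1: [4]
Peg 2: [6, 5, 2, 1]

After move 3 (1->1):
Peg 0: [3]
Peg 1: [4]
Peg 2: [6, 5, 2, 1]

After move 4 (1->2):
Peg 0: [3]
Peg 1: [4]
Peg 2: [6, 5, 2, 1]

After move 5 (1->1):
Peg 0: [3]
Peg 1: [4]
Peg 2: [6, 5, 2, 1]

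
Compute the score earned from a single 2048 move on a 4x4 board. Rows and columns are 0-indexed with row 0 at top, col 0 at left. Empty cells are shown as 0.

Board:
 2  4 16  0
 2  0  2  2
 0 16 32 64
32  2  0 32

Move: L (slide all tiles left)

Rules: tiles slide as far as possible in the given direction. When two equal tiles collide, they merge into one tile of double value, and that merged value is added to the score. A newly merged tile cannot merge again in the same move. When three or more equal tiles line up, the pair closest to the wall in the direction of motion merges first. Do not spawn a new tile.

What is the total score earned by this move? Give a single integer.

Answer: 4

Derivation:
Slide left:
row 0: [2, 4, 16, 0] -> [2, 4, 16, 0]  score +0 (running 0)
row 1: [2, 0, 2, 2] -> [4, 2, 0, 0]  score +4 (running 4)
row 2: [0, 16, 32, 64] -> [16, 32, 64, 0]  score +0 (running 4)
row 3: [32, 2, 0, 32] -> [32, 2, 32, 0]  score +0 (running 4)
Board after move:
 2  4 16  0
 4  2  0  0
16 32 64  0
32  2 32  0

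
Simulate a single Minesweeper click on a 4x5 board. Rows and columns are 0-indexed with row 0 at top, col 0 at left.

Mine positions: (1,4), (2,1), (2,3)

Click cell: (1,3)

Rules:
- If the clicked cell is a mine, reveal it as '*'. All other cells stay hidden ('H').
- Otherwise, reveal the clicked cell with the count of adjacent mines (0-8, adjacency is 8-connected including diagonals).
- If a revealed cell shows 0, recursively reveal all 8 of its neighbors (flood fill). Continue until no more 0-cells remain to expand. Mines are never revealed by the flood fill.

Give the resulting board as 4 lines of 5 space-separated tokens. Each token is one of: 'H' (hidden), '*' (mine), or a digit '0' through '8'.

H H H H H
H H H 2 H
H H H H H
H H H H H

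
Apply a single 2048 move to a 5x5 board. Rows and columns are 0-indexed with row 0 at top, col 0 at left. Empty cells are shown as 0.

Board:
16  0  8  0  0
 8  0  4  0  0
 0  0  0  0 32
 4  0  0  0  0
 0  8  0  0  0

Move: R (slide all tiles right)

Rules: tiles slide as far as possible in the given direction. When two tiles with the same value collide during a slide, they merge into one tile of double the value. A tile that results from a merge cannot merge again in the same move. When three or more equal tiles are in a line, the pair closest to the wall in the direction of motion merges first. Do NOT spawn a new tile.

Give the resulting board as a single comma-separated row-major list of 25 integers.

Slide right:
row 0: [16, 0, 8, 0, 0] -> [0, 0, 0, 16, 8]
row 1: [8, 0, 4, 0, 0] -> [0, 0, 0, 8, 4]
row 2: [0, 0, 0, 0, 32] -> [0, 0, 0, 0, 32]
row 3: [4, 0, 0, 0, 0] -> [0, 0, 0, 0, 4]
row 4: [0, 8, 0, 0, 0] -> [0, 0, 0, 0, 8]

Answer: 0, 0, 0, 16, 8, 0, 0, 0, 8, 4, 0, 0, 0, 0, 32, 0, 0, 0, 0, 4, 0, 0, 0, 0, 8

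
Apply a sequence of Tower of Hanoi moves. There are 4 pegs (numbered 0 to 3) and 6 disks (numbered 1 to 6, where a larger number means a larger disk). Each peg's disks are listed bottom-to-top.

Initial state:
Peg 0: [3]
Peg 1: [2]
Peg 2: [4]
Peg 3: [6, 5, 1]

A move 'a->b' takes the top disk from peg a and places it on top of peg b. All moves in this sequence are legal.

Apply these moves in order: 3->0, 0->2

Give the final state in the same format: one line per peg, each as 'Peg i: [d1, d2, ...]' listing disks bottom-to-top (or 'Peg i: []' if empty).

After move 1 (3->0):
Peg 0: [3, 1]
Peg 1: [2]
Peg 2: [4]
Peg 3: [6, 5]

After move 2 (0->2):
Peg 0: [3]
Peg 1: [2]
Peg 2: [4, 1]
Peg 3: [6, 5]

Answer: Peg 0: [3]
Peg 1: [2]
Peg 2: [4, 1]
Peg 3: [6, 5]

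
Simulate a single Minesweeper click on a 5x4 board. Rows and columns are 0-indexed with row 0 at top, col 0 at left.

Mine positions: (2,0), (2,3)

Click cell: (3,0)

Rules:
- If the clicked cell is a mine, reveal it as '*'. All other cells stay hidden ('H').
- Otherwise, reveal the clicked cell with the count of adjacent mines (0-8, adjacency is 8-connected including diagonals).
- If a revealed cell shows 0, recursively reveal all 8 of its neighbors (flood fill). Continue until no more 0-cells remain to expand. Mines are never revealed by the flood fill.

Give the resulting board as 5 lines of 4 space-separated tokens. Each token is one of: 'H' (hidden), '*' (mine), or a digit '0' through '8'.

H H H H
H H H H
H H H H
1 H H H
H H H H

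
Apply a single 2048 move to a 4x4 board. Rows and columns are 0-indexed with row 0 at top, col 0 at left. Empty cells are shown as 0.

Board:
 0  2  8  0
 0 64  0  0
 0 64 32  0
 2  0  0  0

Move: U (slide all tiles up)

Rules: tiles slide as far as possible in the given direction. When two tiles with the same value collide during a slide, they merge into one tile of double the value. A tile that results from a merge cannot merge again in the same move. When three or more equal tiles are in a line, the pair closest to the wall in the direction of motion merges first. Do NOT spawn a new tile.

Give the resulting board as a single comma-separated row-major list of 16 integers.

Answer: 2, 2, 8, 0, 0, 128, 32, 0, 0, 0, 0, 0, 0, 0, 0, 0

Derivation:
Slide up:
col 0: [0, 0, 0, 2] -> [2, 0, 0, 0]
col 1: [2, 64, 64, 0] -> [2, 128, 0, 0]
col 2: [8, 0, 32, 0] -> [8, 32, 0, 0]
col 3: [0, 0, 0, 0] -> [0, 0, 0, 0]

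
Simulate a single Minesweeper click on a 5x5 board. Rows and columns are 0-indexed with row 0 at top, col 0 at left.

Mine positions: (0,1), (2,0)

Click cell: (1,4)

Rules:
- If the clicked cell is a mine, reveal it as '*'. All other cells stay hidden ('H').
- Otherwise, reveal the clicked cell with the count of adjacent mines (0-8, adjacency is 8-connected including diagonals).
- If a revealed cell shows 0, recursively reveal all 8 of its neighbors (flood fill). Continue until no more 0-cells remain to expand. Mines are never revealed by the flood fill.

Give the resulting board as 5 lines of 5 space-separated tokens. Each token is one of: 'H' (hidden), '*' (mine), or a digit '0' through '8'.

H H 1 0 0
H 2 1 0 0
H 1 0 0 0
1 1 0 0 0
0 0 0 0 0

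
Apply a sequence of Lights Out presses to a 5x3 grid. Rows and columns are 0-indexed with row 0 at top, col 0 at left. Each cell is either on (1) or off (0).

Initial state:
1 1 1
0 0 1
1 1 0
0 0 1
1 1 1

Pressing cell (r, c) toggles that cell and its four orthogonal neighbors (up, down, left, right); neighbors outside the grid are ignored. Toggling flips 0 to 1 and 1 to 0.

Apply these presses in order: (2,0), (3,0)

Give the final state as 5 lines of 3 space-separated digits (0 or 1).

After press 1 at (2,0):
1 1 1
1 0 1
0 0 0
1 0 1
1 1 1

After press 2 at (3,0):
1 1 1
1 0 1
1 0 0
0 1 1
0 1 1

Answer: 1 1 1
1 0 1
1 0 0
0 1 1
0 1 1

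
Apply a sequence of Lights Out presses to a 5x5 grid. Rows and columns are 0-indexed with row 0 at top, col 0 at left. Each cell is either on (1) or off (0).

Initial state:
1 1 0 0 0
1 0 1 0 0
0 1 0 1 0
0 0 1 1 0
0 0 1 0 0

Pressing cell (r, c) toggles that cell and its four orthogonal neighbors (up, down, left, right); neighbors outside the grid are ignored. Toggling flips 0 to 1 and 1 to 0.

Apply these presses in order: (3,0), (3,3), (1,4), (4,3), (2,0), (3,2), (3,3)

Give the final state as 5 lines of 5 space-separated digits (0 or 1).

After press 1 at (3,0):
1 1 0 0 0
1 0 1 0 0
1 1 0 1 0
1 1 1 1 0
1 0 1 0 0

After press 2 at (3,3):
1 1 0 0 0
1 0 1 0 0
1 1 0 0 0
1 1 0 0 1
1 0 1 1 0

After press 3 at (1,4):
1 1 0 0 1
1 0 1 1 1
1 1 0 0 1
1 1 0 0 1
1 0 1 1 0

After press 4 at (4,3):
1 1 0 0 1
1 0 1 1 1
1 1 0 0 1
1 1 0 1 1
1 0 0 0 1

After press 5 at (2,0):
1 1 0 0 1
0 0 1 1 1
0 0 0 0 1
0 1 0 1 1
1 0 0 0 1

After press 6 at (3,2):
1 1 0 0 1
0 0 1 1 1
0 0 1 0 1
0 0 1 0 1
1 0 1 0 1

After press 7 at (3,3):
1 1 0 0 1
0 0 1 1 1
0 0 1 1 1
0 0 0 1 0
1 0 1 1 1

Answer: 1 1 0 0 1
0 0 1 1 1
0 0 1 1 1
0 0 0 1 0
1 0 1 1 1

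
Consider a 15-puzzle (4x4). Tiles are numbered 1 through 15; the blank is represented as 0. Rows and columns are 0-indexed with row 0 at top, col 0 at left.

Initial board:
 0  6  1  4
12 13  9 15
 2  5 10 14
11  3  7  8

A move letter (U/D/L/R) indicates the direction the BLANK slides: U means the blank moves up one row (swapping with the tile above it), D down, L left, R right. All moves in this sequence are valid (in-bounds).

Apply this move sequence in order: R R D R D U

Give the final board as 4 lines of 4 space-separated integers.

Answer:  6  1  9  4
12 13 15  0
 2  5 10 14
11  3  7  8

Derivation:
After move 1 (R):
 6  0  1  4
12 13  9 15
 2  5 10 14
11  3  7  8

After move 2 (R):
 6  1  0  4
12 13  9 15
 2  5 10 14
11  3  7  8

After move 3 (D):
 6  1  9  4
12 13  0 15
 2  5 10 14
11  3  7  8

After move 4 (R):
 6  1  9  4
12 13 15  0
 2  5 10 14
11  3  7  8

After move 5 (D):
 6  1  9  4
12 13 15 14
 2  5 10  0
11  3  7  8

After move 6 (U):
 6  1  9  4
12 13 15  0
 2  5 10 14
11  3  7  8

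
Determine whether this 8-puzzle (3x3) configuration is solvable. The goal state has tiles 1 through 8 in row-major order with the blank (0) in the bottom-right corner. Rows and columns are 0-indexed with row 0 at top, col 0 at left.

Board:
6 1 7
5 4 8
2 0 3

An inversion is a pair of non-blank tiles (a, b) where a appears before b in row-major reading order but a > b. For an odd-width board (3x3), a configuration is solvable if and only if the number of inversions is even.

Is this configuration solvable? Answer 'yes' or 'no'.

Inversions (pairs i<j in row-major order where tile[i] > tile[j] > 0): 16
16 is even, so the puzzle is solvable.

Answer: yes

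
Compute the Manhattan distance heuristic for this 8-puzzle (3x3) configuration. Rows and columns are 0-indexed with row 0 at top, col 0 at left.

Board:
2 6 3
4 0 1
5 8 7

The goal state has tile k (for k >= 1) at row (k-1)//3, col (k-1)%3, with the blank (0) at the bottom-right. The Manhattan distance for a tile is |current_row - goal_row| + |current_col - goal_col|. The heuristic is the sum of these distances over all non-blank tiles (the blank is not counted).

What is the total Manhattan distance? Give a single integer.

Tile 2: (0,0)->(0,1) = 1
Tile 6: (0,1)->(1,2) = 2
Tile 3: (0,2)->(0,2) = 0
Tile 4: (1,0)->(1,0) = 0
Tile 1: (1,2)->(0,0) = 3
Tile 5: (2,0)->(1,1) = 2
Tile 8: (2,1)->(2,1) = 0
Tile 7: (2,2)->(2,0) = 2
Sum: 1 + 2 + 0 + 0 + 3 + 2 + 0 + 2 = 10

Answer: 10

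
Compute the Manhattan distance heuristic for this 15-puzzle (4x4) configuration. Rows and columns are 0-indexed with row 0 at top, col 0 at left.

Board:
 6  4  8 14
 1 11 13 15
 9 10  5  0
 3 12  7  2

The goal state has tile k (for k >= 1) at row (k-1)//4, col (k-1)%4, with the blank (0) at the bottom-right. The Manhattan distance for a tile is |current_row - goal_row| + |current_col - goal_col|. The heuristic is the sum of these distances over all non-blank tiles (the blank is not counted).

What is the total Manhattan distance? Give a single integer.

Tile 6: (0,0)->(1,1) = 2
Tile 4: (0,1)->(0,3) = 2
Tile 8: (0,2)->(1,3) = 2
Tile 14: (0,3)->(3,1) = 5
Tile 1: (1,0)->(0,0) = 1
Tile 11: (1,1)->(2,2) = 2
Tile 13: (1,2)->(3,0) = 4
Tile 15: (1,3)->(3,2) = 3
Tile 9: (2,0)->(2,0) = 0
Tile 10: (2,1)->(2,1) = 0
Tile 5: (2,2)->(1,0) = 3
Tile 3: (3,0)->(0,2) = 5
Tile 12: (3,1)->(2,3) = 3
Tile 7: (3,2)->(1,2) = 2
Tile 2: (3,3)->(0,1) = 5
Sum: 2 + 2 + 2 + 5 + 1 + 2 + 4 + 3 + 0 + 0 + 3 + 5 + 3 + 2 + 5 = 39

Answer: 39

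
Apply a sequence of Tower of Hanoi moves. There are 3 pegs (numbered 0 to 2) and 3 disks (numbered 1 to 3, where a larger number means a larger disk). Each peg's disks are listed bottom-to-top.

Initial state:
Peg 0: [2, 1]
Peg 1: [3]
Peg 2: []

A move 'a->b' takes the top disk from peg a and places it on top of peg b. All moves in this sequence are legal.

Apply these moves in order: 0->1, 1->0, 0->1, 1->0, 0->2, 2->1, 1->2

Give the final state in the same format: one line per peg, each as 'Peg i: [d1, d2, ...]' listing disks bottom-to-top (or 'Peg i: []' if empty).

After move 1 (0->1):
Peg 0: [2]
Peg 1: [3, 1]
Peg 2: []

After move 2 (1->0):
Peg 0: [2, 1]
Peg 1: [3]
Peg 2: []

After move 3 (0->1):
Peg 0: [2]
Peg 1: [3, 1]
Peg 2: []

After move 4 (1->0):
Peg 0: [2, 1]
Peg 1: [3]
Peg 2: []

After move 5 (0->2):
Peg 0: [2]
Peg 1: [3]
Peg 2: [1]

After move 6 (2->1):
Peg 0: [2]
Peg 1: [3, 1]
Peg 2: []

After move 7 (1->2):
Peg 0: [2]
Peg 1: [3]
Peg 2: [1]

Answer: Peg 0: [2]
Peg 1: [3]
Peg 2: [1]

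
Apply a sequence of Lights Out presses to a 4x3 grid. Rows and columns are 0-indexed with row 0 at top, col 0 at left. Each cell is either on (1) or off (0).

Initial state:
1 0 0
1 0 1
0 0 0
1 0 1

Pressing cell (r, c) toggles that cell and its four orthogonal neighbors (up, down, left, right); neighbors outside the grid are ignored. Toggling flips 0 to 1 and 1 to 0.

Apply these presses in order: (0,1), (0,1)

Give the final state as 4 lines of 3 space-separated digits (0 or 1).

Answer: 1 0 0
1 0 1
0 0 0
1 0 1

Derivation:
After press 1 at (0,1):
0 1 1
1 1 1
0 0 0
1 0 1

After press 2 at (0,1):
1 0 0
1 0 1
0 0 0
1 0 1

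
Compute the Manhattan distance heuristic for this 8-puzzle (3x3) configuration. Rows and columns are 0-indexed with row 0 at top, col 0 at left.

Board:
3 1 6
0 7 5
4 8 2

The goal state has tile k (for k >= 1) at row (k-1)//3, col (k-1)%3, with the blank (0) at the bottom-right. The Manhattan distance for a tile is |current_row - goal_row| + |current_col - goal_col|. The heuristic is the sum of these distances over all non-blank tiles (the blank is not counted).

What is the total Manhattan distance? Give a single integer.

Tile 3: at (0,0), goal (0,2), distance |0-0|+|0-2| = 2
Tile 1: at (0,1), goal (0,0), distance |0-0|+|1-0| = 1
Tile 6: at (0,2), goal (1,2), distance |0-1|+|2-2| = 1
Tile 7: at (1,1), goal (2,0), distance |1-2|+|1-0| = 2
Tile 5: at (1,2), goal (1,1), distance |1-1|+|2-1| = 1
Tile 4: at (2,0), goal (1,0), distance |2-1|+|0-0| = 1
Tile 8: at (2,1), goal (2,1), distance |2-2|+|1-1| = 0
Tile 2: at (2,2), goal (0,1), distance |2-0|+|2-1| = 3
Sum: 2 + 1 + 1 + 2 + 1 + 1 + 0 + 3 = 11

Answer: 11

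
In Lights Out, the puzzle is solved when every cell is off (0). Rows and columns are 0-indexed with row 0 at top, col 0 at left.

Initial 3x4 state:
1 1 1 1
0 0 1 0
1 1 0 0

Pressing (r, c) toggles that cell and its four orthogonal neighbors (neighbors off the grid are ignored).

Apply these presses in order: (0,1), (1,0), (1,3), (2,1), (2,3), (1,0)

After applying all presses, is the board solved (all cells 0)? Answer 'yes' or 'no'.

After press 1 at (0,1):
0 0 0 1
0 1 1 0
1 1 0 0

After press 2 at (1,0):
1 0 0 1
1 0 1 0
0 1 0 0

After press 3 at (1,3):
1 0 0 0
1 0 0 1
0 1 0 1

After press 4 at (2,1):
1 0 0 0
1 1 0 1
1 0 1 1

After press 5 at (2,3):
1 0 0 0
1 1 0 0
1 0 0 0

After press 6 at (1,0):
0 0 0 0
0 0 0 0
0 0 0 0

Lights still on: 0

Answer: yes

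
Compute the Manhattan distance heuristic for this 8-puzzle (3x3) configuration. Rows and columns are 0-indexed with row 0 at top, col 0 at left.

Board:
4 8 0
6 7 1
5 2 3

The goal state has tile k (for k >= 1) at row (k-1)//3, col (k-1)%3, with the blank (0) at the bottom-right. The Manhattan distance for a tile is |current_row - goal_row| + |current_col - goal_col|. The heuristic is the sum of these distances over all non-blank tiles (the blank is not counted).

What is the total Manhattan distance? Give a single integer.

Tile 4: at (0,0), goal (1,0), distance |0-1|+|0-0| = 1
Tile 8: at (0,1), goal (2,1), distance |0-2|+|1-1| = 2
Tile 6: at (1,0), goal (1,2), distance |1-1|+|0-2| = 2
Tile 7: at (1,1), goal (2,0), distance |1-2|+|1-0| = 2
Tile 1: at (1,2), goal (0,0), distance |1-0|+|2-0| = 3
Tile 5: at (2,0), goal (1,1), distance |2-1|+|0-1| = 2
Tile 2: at (2,1), goal (0,1), distance |2-0|+|1-1| = 2
Tile 3: at (2,2), goal (0,2), distance |2-0|+|2-2| = 2
Sum: 1 + 2 + 2 + 2 + 3 + 2 + 2 + 2 = 16

Answer: 16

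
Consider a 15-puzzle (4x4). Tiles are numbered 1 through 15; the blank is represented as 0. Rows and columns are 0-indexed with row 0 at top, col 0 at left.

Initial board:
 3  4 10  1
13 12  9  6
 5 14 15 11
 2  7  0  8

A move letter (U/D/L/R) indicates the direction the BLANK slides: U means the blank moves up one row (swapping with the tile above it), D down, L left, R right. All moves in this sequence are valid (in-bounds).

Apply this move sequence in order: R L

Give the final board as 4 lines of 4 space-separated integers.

After move 1 (R):
 3  4 10  1
13 12  9  6
 5 14 15 11
 2  7  8  0

After move 2 (L):
 3  4 10  1
13 12  9  6
 5 14 15 11
 2  7  0  8

Answer:  3  4 10  1
13 12  9  6
 5 14 15 11
 2  7  0  8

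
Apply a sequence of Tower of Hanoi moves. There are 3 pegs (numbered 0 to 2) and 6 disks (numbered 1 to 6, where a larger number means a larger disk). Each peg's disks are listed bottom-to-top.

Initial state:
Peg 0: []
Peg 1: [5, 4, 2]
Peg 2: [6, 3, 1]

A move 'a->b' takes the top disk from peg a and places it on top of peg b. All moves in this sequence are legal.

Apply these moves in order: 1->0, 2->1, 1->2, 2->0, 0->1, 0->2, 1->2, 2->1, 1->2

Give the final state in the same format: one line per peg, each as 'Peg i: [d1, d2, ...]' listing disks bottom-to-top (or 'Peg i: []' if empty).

Answer: Peg 0: []
Peg 1: [5, 4]
Peg 2: [6, 3, 2, 1]

Derivation:
After move 1 (1->0):
Peg 0: [2]
Peg 1: [5, 4]
Peg 2: [6, 3, 1]

After move 2 (2->1):
Peg 0: [2]
Peg 1: [5, 4, 1]
Peg 2: [6, 3]

After move 3 (1->2):
Peg 0: [2]
Peg 1: [5, 4]
Peg 2: [6, 3, 1]

After move 4 (2->0):
Peg 0: [2, 1]
Peg 1: [5, 4]
Peg 2: [6, 3]

After move 5 (0->1):
Peg 0: [2]
Peg 1: [5, 4, 1]
Peg 2: [6, 3]

After move 6 (0->2):
Peg 0: []
Peg 1: [5, 4, 1]
Peg 2: [6, 3, 2]

After move 7 (1->2):
Peg 0: []
Peg 1: [5, 4]
Peg 2: [6, 3, 2, 1]

After move 8 (2->1):
Peg 0: []
Peg 1: [5, 4, 1]
Peg 2: [6, 3, 2]

After move 9 (1->2):
Peg 0: []
Peg 1: [5, 4]
Peg 2: [6, 3, 2, 1]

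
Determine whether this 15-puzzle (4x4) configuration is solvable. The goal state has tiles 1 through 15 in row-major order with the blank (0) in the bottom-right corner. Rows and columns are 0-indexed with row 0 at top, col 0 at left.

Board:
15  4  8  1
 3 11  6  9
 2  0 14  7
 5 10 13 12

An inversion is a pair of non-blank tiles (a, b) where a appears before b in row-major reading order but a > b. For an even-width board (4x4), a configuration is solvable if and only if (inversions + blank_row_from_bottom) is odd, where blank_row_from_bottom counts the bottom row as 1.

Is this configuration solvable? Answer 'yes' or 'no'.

Inversions: 42
Blank is in row 2 (0-indexed from top), which is row 2 counting from the bottom (bottom = 1).
42 + 2 = 44, which is even, so the puzzle is not solvable.

Answer: no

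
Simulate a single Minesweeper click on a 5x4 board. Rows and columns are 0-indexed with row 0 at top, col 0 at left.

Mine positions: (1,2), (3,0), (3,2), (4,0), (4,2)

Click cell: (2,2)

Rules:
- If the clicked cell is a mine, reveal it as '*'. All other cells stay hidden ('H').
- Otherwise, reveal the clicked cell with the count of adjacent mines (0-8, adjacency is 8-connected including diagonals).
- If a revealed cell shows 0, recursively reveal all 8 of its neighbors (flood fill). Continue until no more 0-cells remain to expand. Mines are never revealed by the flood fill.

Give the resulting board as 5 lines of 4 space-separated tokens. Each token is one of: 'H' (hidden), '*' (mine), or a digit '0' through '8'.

H H H H
H H H H
H H 2 H
H H H H
H H H H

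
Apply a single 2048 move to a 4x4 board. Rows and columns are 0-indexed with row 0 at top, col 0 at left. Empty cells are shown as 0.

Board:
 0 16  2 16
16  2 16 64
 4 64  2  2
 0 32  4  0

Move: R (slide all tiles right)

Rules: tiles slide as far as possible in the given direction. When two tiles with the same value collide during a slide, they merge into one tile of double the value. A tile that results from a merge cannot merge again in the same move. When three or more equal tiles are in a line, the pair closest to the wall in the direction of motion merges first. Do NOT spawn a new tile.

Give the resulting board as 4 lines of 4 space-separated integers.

Slide right:
row 0: [0, 16, 2, 16] -> [0, 16, 2, 16]
row 1: [16, 2, 16, 64] -> [16, 2, 16, 64]
row 2: [4, 64, 2, 2] -> [0, 4, 64, 4]
row 3: [0, 32, 4, 0] -> [0, 0, 32, 4]

Answer:  0 16  2 16
16  2 16 64
 0  4 64  4
 0  0 32  4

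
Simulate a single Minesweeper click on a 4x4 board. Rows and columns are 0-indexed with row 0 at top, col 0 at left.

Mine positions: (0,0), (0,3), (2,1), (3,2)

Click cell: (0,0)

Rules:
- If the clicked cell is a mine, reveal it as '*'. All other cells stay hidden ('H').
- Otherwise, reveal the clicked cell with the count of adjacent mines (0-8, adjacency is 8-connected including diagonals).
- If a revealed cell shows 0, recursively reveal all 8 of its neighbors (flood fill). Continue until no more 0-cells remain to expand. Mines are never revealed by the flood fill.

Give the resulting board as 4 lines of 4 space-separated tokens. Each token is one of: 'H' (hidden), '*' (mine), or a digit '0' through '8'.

* H H H
H H H H
H H H H
H H H H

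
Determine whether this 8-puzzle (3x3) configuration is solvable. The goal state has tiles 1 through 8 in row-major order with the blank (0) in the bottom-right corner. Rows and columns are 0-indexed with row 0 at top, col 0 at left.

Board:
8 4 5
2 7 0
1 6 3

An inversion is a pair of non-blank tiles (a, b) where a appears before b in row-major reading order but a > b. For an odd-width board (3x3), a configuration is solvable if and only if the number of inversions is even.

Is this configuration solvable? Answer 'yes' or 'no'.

Inversions (pairs i<j in row-major order where tile[i] > tile[j] > 0): 18
18 is even, so the puzzle is solvable.

Answer: yes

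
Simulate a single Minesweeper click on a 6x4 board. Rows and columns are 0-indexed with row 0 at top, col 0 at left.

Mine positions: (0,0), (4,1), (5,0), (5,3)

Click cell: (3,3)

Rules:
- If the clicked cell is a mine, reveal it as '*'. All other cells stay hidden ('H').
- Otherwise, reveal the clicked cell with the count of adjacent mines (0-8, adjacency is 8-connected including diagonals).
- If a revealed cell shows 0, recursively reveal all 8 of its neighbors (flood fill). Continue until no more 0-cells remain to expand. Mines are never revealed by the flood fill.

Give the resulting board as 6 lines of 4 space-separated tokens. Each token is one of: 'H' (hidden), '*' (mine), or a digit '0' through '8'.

H 1 0 0
1 1 0 0
0 0 0 0
1 1 1 0
H H 2 1
H H H H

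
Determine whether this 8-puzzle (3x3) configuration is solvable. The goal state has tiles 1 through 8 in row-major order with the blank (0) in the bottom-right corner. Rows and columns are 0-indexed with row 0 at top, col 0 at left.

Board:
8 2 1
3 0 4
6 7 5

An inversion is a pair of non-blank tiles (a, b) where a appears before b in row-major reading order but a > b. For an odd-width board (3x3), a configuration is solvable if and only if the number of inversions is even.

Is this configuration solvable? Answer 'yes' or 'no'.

Inversions (pairs i<j in row-major order where tile[i] > tile[j] > 0): 10
10 is even, so the puzzle is solvable.

Answer: yes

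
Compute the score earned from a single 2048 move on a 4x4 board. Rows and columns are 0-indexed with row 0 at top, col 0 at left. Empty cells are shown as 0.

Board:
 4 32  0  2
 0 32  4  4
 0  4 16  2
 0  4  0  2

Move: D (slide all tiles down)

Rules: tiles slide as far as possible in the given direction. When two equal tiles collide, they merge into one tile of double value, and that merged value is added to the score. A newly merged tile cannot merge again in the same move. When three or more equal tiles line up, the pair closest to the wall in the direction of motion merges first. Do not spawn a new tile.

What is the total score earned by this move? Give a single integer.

Slide down:
col 0: [4, 0, 0, 0] -> [0, 0, 0, 4]  score +0 (running 0)
col 1: [32, 32, 4, 4] -> [0, 0, 64, 8]  score +72 (running 72)
col 2: [0, 4, 16, 0] -> [0, 0, 4, 16]  score +0 (running 72)
col 3: [2, 4, 2, 2] -> [0, 2, 4, 4]  score +4 (running 76)
Board after move:
 0  0  0  0
 0  0  0  2
 0 64  4  4
 4  8 16  4

Answer: 76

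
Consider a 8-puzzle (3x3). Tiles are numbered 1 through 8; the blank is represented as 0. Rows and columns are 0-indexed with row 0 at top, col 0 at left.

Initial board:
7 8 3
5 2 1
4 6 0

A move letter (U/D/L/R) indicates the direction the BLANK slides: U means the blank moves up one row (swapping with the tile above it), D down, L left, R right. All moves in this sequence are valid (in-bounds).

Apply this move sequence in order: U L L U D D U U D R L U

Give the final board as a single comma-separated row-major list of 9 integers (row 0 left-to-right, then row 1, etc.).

After move 1 (U):
7 8 3
5 2 0
4 6 1

After move 2 (L):
7 8 3
5 0 2
4 6 1

After move 3 (L):
7 8 3
0 5 2
4 6 1

After move 4 (U):
0 8 3
7 5 2
4 6 1

After move 5 (D):
7 8 3
0 5 2
4 6 1

After move 6 (D):
7 8 3
4 5 2
0 6 1

After move 7 (U):
7 8 3
0 5 2
4 6 1

After move 8 (U):
0 8 3
7 5 2
4 6 1

After move 9 (D):
7 8 3
0 5 2
4 6 1

After move 10 (R):
7 8 3
5 0 2
4 6 1

After move 11 (L):
7 8 3
0 5 2
4 6 1

After move 12 (U):
0 8 3
7 5 2
4 6 1

Answer: 0, 8, 3, 7, 5, 2, 4, 6, 1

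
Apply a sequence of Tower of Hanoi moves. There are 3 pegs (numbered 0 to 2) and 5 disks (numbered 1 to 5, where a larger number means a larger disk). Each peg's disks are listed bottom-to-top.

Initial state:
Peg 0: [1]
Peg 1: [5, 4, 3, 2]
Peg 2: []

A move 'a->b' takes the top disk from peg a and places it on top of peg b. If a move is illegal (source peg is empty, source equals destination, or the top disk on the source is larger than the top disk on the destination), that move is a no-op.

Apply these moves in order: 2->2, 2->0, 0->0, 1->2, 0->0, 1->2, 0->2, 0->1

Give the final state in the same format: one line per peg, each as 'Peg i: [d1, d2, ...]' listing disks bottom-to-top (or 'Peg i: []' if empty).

Answer: Peg 0: []
Peg 1: [5, 4, 3]
Peg 2: [2, 1]

Derivation:
After move 1 (2->2):
Peg 0: [1]
Peg 1: [5, 4, 3, 2]
Peg 2: []

After move 2 (2->0):
Peg 0: [1]
Peg 1: [5, 4, 3, 2]
Peg 2: []

After move 3 (0->0):
Peg 0: [1]
Peg 1: [5, 4, 3, 2]
Peg 2: []

After move 4 (1->2):
Peg 0: [1]
Peg 1: [5, 4, 3]
Peg 2: [2]

After move 5 (0->0):
Peg 0: [1]
Peg 1: [5, 4, 3]
Peg 2: [2]

After move 6 (1->2):
Peg 0: [1]
Peg 1: [5, 4, 3]
Peg 2: [2]

After move 7 (0->2):
Peg 0: []
Peg 1: [5, 4, 3]
Peg 2: [2, 1]

After move 8 (0->1):
Peg 0: []
Peg 1: [5, 4, 3]
Peg 2: [2, 1]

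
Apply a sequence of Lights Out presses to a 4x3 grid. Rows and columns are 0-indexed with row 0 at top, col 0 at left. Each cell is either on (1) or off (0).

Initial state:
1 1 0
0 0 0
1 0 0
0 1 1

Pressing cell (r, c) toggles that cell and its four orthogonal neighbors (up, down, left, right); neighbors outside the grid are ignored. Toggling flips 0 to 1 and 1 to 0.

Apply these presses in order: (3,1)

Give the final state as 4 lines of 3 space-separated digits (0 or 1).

Answer: 1 1 0
0 0 0
1 1 0
1 0 0

Derivation:
After press 1 at (3,1):
1 1 0
0 0 0
1 1 0
1 0 0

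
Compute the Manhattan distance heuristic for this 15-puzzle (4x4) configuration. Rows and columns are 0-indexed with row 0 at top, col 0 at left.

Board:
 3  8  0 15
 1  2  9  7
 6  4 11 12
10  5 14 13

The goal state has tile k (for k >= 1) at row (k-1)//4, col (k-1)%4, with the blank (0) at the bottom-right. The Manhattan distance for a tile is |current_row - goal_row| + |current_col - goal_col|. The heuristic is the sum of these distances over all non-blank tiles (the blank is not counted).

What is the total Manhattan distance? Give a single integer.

Answer: 30

Derivation:
Tile 3: at (0,0), goal (0,2), distance |0-0|+|0-2| = 2
Tile 8: at (0,1), goal (1,3), distance |0-1|+|1-3| = 3
Tile 15: at (0,3), goal (3,2), distance |0-3|+|3-2| = 4
Tile 1: at (1,0), goal (0,0), distance |1-0|+|0-0| = 1
Tile 2: at (1,1), goal (0,1), distance |1-0|+|1-1| = 1
Tile 9: at (1,2), goal (2,0), distance |1-2|+|2-0| = 3
Tile 7: at (1,3), goal (1,2), distance |1-1|+|3-2| = 1
Tile 6: at (2,0), goal (1,1), distance |2-1|+|0-1| = 2
Tile 4: at (2,1), goal (0,3), distance |2-0|+|1-3| = 4
Tile 11: at (2,2), goal (2,2), distance |2-2|+|2-2| = 0
Tile 12: at (2,3), goal (2,3), distance |2-2|+|3-3| = 0
Tile 10: at (3,0), goal (2,1), distance |3-2|+|0-1| = 2
Tile 5: at (3,1), goal (1,0), distance |3-1|+|1-0| = 3
Tile 14: at (3,2), goal (3,1), distance |3-3|+|2-1| = 1
Tile 13: at (3,3), goal (3,0), distance |3-3|+|3-0| = 3
Sum: 2 + 3 + 4 + 1 + 1 + 3 + 1 + 2 + 4 + 0 + 0 + 2 + 3 + 1 + 3 = 30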